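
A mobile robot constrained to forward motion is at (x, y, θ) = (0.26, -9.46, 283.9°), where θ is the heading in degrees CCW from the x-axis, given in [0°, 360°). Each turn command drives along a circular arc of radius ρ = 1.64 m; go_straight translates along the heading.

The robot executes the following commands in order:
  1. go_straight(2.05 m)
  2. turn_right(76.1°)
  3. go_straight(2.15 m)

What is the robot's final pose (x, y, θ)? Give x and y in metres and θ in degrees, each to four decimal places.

set_pose: (x, y, θ) = (0.2600, -9.4600, 283.9000°), ρ = 1.64
go_straight(2.05): x += 2.05·cos θ, y += 2.05·sin θ → (0.7525, -11.4500, 283.9000°)
turn_right(76.1°): centre at ρ to the right, rotate −76.1° → (-0.0746, -13.2947, 207.8000°)
go_straight(2.15): x += 2.15·cos θ, y += 2.15·sin θ → (-1.9765, -14.2974, 207.8000°)

(-1.9765, -14.2974, 207.8000°)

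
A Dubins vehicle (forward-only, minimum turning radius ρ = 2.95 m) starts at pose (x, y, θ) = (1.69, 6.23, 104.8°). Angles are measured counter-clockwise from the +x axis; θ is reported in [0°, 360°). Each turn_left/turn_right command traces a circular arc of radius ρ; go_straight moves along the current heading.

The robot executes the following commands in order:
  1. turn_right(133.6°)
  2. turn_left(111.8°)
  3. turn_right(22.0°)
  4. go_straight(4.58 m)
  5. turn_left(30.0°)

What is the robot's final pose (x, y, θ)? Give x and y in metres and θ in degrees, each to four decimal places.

(13.2502, 18.3524, 91.0000°)

set_pose: (x, y, θ) = (1.6900, 6.2300, 104.8000°), ρ = 2.95
turn_right(133.6°): centre at ρ to the right, rotate −133.6° → (5.9633, 9.5687, -28.8000° ≡ 331.2000°)
turn_left(111.8°): centre at ρ to the left, rotate +111.8° → (10.3125, 11.7943, 443.0000° ≡ 83.0000°)
turn_right(22.0°): centre at ρ to the right, rotate −22.0° → (10.6604, 12.8649, 61.0000°)
go_straight(4.58): x += 4.58·cos θ, y += 4.58·sin θ → (12.8808, 16.8707, 61.0000°)
turn_left(30.0°): centre at ρ to the left, rotate +30.0° → (13.2502, 18.3524, 91.0000°)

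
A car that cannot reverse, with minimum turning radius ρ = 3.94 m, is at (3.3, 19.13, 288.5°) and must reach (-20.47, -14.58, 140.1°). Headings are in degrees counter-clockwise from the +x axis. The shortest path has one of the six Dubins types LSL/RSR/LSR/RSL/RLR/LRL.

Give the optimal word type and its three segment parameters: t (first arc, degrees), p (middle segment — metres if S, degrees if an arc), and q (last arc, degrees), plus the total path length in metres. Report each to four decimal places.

Let ψ = atan2(Δy, Δx) = atan2(-33.71, -23.77) = -125.1889° be the start→goal bearing.
Normalize: d = |goal − start| / ρ = 41.247751/3.94 = 10.468972, α = (θ_start − ψ) mod 360° = 53.6889° = 0.937048 rad, β = (θ_goal − ψ) mod 360° = 265.2889° = 4.630165 rad.
Common terms: sin α = 0.805813, cos α = 0.592169, sin β = -0.996621, cos β = -0.082132, cos(α−β) = -0.851727, d² = 109.599384. Work in radians in the unit-radius frame; every candidate has L = ρ·(t + p + q).
LSL: p² = 2 + d² − 2cos(α−β) + 2d(sin α − sin β) = 151.042121; p = √p² = 12.289920; φ = atan2(cos β − cos α, d + sin α − sin β) = -0.054894 rad; t = (φ − α) mod 2π = 5.291244 rad, q = (β − φ) mod 2π = 4.685058 rad → L = 3.94·(5.291244 + 12.289920 + 4.685058) = 3.94·22.266222 = 87.728913 m
RSR: p² = 2 + d² − 2cos(α−β) + 2d(sin β − sin α) = 75.563555; p = √p² = 8.692730; φ = atan2(cos α − cos β, d − sin α + sin β) = 0.077649 rad; t = (α − φ) mod 2π = 0.859399 rad, q = (φ − β) mod 2π = 1.730669 rad → L = 3.94·(0.859399 + 8.692730 + 1.730669) = 3.94·11.282799 = 44.454226 m
LSR: p² = d² − 2 + 2cos(α−β) + 2d(sin α + sin β) = 101.900802; p = √p² = 10.094593; φ = atan2(−cos α − cos β, d + sin α + sin β) − atan2(−2, p) = 0.146010 rad; t = (φ − α) mod 2π = 5.492148 rad, q = (φ − β) mod 2π = 1.799031 rad → L = 3.94·(5.492148 + 10.094593 + 1.799031) = 3.94·17.385771 = 68.499938 m
RSL: p² = d² − 2 + 2cos(α−β) − 2d(sin α + sin β) = 109.891058; p = √p² = 10.482894; φ = atan2(cos α + cos β, d − sin α − sin β) − atan2(2, p) = -0.140711 rad; t = (α − φ) mod 2π = 1.077759 rad, q = (β − φ) mod 2π = 4.770876 rad → L = 3.94·(1.077759 + 10.482894 + 4.770876) = 3.94·16.331528 = 64.346220 m
RLR: c = (6 − d² + 2cos(α−β) + 2d(sin α − sin β))/8 = -8.445444, |c| > 1 → infeasible
LRL: c = (6 − d² + 2cos(α−β) − 2d(sin α − sin β))/8 = -17.880265, |c| > 1 → infeasible
Shortest: RSR with L = 44.454226 m ≈ 44.4542 m
Convert RSR to answer units (arcs ×180/π): t = 0.859399·180/π = 49.2399°, p = ρ·p = 3.94·8.692730 = 34.2494 m, q = 1.730669·180/π = 99.1601°, L = 44.4542 m.

RSR: t = 49.2399°, p = 34.2494 m, q = 99.1601°, L = 44.4542 m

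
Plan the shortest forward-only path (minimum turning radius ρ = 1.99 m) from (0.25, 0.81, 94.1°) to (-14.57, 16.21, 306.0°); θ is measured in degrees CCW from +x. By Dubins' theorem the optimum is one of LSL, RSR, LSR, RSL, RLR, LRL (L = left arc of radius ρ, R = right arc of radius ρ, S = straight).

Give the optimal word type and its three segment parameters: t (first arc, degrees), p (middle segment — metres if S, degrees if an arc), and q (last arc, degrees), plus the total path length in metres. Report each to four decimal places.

Let ψ = atan2(Δy, Δx) = atan2(15.40, -14.82) = 133.9005° be the start→goal bearing.
Normalize: d = |goal − start| / ρ = 21.372702/1.99 = 10.740051, α = (θ_start − ψ) mod 360° = 320.1995° = 5.588536 rad, β = (θ_goal − ψ) mod 360° = 172.0995° = 3.003703 rad.
Common terms: sin α = -0.640116, cos α = 0.768278, sin β = 0.137453, cos β = -0.990508, cos(α−β) = -0.848972, d² = 115.348703. Work in radians in the unit-radius frame; every candidate has L = ρ·(t + p + q).
LSL: p² = 2 + d² − 2cos(α−β) + 2d(sin α − sin β) = 102.344385; p = √p² = 10.116540; φ = atan2(cos β − cos α, d + sin α − sin β) = -0.174740 rad; t = (φ − α) mod 2π = 0.519909 rad, q = (β − φ) mod 2π = 3.178444 rad → L = 1.99·(0.519909 + 10.116540 + 3.178444) = 1.99·13.814893 = 27.491637 m
RSR: p² = 2 + d² − 2cos(α−β) + 2d(sin β − sin α) = 135.748909; p = √p² = 11.651133; φ = atan2(cos α − cos β, d − sin α + sin β) = 0.151533 rad; t = (α − φ) mod 2π = 5.437003 rad, q = (φ − β) mod 2π = 3.431015 rad → L = 1.99·(5.437003 + 11.651133 + 3.431015) = 1.99·20.519151 = 40.833111 m
LSR: p² = d² − 2 + 2cos(α−β) + 2d(sin α + sin β) = 100.853501; p = √p² = 10.042584; φ = atan2(−cos α − cos β, d + sin α + sin β) − atan2(−2, p) = 0.218284 rad; t = (φ − α) mod 2π = 0.912934 rad, q = (φ − β) mod 2π = 3.497766 rad → L = 1.99·(0.912934 + 10.042584 + 3.497766) = 1.99·14.453284 = 28.762036 m
RSL: p² = d² − 2 + 2cos(α−β) − 2d(sin α + sin β) = 122.448019; p = √p² = 11.065623; φ = atan2(cos α + cos β, d − sin α − sin β) − atan2(2, p) = -0.198574 rad; t = (α − φ) mod 2π = 5.787109 rad, q = (β − φ) mod 2π = 3.202277 rad → L = 1.99·(5.787109 + 11.065623 + 3.202277) = 1.99·20.055010 = 39.909469 m
RLR: c = (6 − d² + 2cos(α−β) + 2d(sin α − sin β))/8 = -15.968614, |c| > 1 → infeasible
LRL: c = (6 − d² + 2cos(α−β) − 2d(sin α − sin β))/8 = -11.793048, |c| > 1 → infeasible
Shortest: LSL with L = 27.491637 m ≈ 27.4916 m
Convert LSL to answer units (arcs ×180/π): t = 0.519909·180/π = 29.7886°, p = ρ·p = 1.99·10.116540 = 20.1319 m, q = 3.178444·180/π = 182.1114°, L = 27.4916 m.

LSL: t = 29.7886°, p = 20.1319 m, q = 182.1114°, L = 27.4916 m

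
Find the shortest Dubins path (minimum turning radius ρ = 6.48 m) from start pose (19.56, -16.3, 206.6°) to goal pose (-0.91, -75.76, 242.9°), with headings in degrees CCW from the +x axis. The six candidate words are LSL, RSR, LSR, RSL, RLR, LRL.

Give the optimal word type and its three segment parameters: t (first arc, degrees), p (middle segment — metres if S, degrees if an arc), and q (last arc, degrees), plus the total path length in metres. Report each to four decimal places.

LSR: t = 46.3202°, p = 57.0358 m, q = 10.0202°, L = 63.4078 m

Let ψ = atan2(Δy, Δx) = atan2(-59.46, -20.47) = -108.9968° be the start→goal bearing.
Normalize: d = |goal − start| / ρ = 62.884915/6.48 = 9.704462, α = (θ_start − ψ) mod 360° = 315.5968° = 5.508203 rad, β = (θ_goal − ψ) mod 360° = 351.8968° = 6.141758 rad.
Common terms: sin α = -0.699703, cos α = 0.714434, sin β = -0.140957, cos β = 0.990016, cos(α−β) = 0.805928, d² = 94.176586. Work in radians in the unit-radius frame; every candidate has L = ρ·(t + p + q).
LSL: p² = 2 + d² − 2cos(α−β) + 2d(sin α − sin β) = 83.720057; p = √p² = 9.149866; φ = atan2(cos β − cos α, d + sin α − sin β) = 0.030123 rad; t = (φ − α) mod 2π = 0.805105 rad, q = (β − φ) mod 2π = 6.111634 rad → L = 6.48·(0.805105 + 9.149866 + 6.111634) = 6.48·16.066606 = 104.111609 m
RSR: p² = 2 + d² − 2cos(α−β) + 2d(sin β − sin α) = 105.409401; p = √p² = 10.266908; φ = atan2(cos α − cos β, d − sin α + sin β) = -0.026845 rad; t = (α − φ) mod 2π = 5.535048 rad, q = (φ − β) mod 2π = 0.114583 rad → L = 6.48·(5.535048 + 10.266908 + 0.114583) = 6.48·15.916539 = 103.139172 m
LSR: p² = d² − 2 + 2cos(α−β) + 2d(sin α + sin β) = 77.472138; p = √p² = 8.801826; φ = atan2(−cos α − cos β, d + sin α + sin β) − atan2(−2, p) = 0.033457 rad; t = (φ − α) mod 2π = 0.808440 rad, q = (φ − β) mod 2π = 0.174885 rad → L = 6.48·(0.808440 + 8.801826 + 0.174885) = 6.48·9.785150 = 63.407774 m
RSL: p² = d² − 2 + 2cos(α−β) − 2d(sin α + sin β) = 110.104747; p = √p² = 10.493081; φ = atan2(cos α + cos β, d − sin α − sin β) − atan2(2, p) = -0.028095 rad; t = (α − φ) mod 2π = 5.536298 rad, q = (β − φ) mod 2π = 6.169852 rad → L = 6.48·(5.536298 + 10.493081 + 6.169852) = 6.48·22.199231 = 143.851018 m
RLR: c = (6 − d² + 2cos(α−β) + 2d(sin α − sin β))/8 = -12.176175, |c| > 1 → infeasible
LRL: c = (6 − d² + 2cos(α−β) − 2d(sin α − sin β))/8 = -9.465007, |c| > 1 → infeasible
Shortest: LSR with L = 63.407774 m ≈ 63.4078 m
Convert LSR to answer units (arcs ×180/π): t = 0.808440·180/π = 46.3202°, p = ρ·p = 6.48·8.801826 = 57.0358 m, q = 0.174885·180/π = 10.0202°, L = 63.4078 m.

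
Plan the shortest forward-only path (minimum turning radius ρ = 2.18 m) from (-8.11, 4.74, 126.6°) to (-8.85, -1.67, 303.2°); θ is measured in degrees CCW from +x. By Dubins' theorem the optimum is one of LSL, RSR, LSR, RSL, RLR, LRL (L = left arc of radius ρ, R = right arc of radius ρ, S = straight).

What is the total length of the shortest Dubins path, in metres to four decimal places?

11.5539 m

Let ψ = atan2(Δy, Δx) = atan2(-6.41, -0.74) = -96.5853° be the start→goal bearing.
Normalize: d = |goal − start| / ρ = 6.452573/2.18 = 2.959896, α = (θ_start − ψ) mod 360° = 223.1853° = 3.895319 rad, β = (θ_goal − ψ) mod 360° = 39.7853° = 0.694385 rad.
Common terms: sin α = -0.684361, cos α = -0.729144, sin β = 0.639913, cos β = 0.768447, cos(α−β) = -0.998240, d² = 8.760984. Work in radians in the unit-radius frame; every candidate has L = ρ·(t + p + q).
LSL: p² = 2 + d² − 2cos(α−β) + 2d(sin α − sin β) = 4.918040; p = √p² = 2.217665; φ = atan2(cos β − cos α, d + sin α − sin β) = 0.741372 rad; t = (φ − α) mod 2π = 3.129239 rad, q = (β − φ) mod 2π = 6.236198 rad → L = 2.18·(3.129239 + 2.217665 + 6.236198) = 2.18·11.583102 = 25.251163 m
RSR: p² = 2 + d² − 2cos(α−β) + 2d(sin β − sin α) = 20.596888; p = √p² = 4.538379; φ = atan2(cos α − cos β, d − sin α + sin β) = -0.336286 rad; t = (α − φ) mod 2π = 4.231605 rad, q = (φ − β) mod 2π = 5.252514 rad → L = 2.18·(4.231605 + 4.538379 + 5.252514) = 2.18·14.022499 = 30.569047 m
LSR: p² = d² − 2 + 2cos(α−β) + 2d(sin α + sin β) = 4.501385; p = √p² = 2.121647; φ = atan2(−cos α − cos β, d + sin α + sin β) − atan2(−2, p) = 0.742412 rad; t = (φ − α) mod 2π = 3.130279 rad, q = (φ − β) mod 2π = 0.048027 rad → L = 2.18·(3.130279 + 2.121647 + 0.048027) = 2.18·5.299953 = 11.553896 m
RSL: p² = d² − 2 + 2cos(α−β) − 2d(sin α + sin β) = 5.027624; p = √p² = 2.242236; φ = atan2(cos α + cos β, d − sin α − sin β) − atan2(2, p) = -0.715278 rad; t = (α − φ) mod 2π = 4.610596 rad, q = (β − φ) mod 2π = 1.409663 rad → L = 2.18·(4.610596 + 2.242236 + 1.409663) = 2.18·8.262496 = 18.012240 m
RLR: c = (6 − d² + 2cos(α−β) + 2d(sin α − sin β))/8 = -1.574611, |c| > 1 → infeasible
LRL: c = (6 − d² + 2cos(α−β) − 2d(sin α − sin β))/8 = 0.385245; p = 2π − arccos c = 5.107862 rad; φ = atan2(cos β − cos α, d + sin α − sin β) = 0.741372 rad; t = (φ − α + p/2) mod 2π = 5.683170 rad, q = (β − α − t + p) mod 2π = 2.506944 rad → L = 2.18·(5.683170 + 5.107862 + 2.506944) = 2.18·13.297976 = 28.989588 m
Shortest: LSR with L = 11.553896 m ≈ 11.5539 m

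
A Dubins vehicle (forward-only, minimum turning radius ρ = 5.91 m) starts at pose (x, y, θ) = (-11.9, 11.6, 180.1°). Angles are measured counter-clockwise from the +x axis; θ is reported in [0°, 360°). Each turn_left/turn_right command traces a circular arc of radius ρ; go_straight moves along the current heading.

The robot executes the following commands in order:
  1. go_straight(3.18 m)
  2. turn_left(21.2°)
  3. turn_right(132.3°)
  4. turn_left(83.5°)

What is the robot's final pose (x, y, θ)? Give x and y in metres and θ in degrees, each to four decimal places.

set_pose: (x, y, θ) = (-11.9000, 11.6000, 180.1000°), ρ = 5.91
go_straight(3.18): x += 3.18·cos θ, y += 3.18·sin θ → (-15.0800, 11.5944, 180.1000°)
turn_left(21.2°): centre at ρ to the left, rotate +21.2° → (-17.2165, 11.1908, 201.3000°)
turn_right(132.3°): centre at ρ to the right, rotate −132.3° → (-24.8808, 18.8150, 69.0000°)
turn_left(83.5°): centre at ρ to the left, rotate +83.5° → (-27.6693, 26.1752, 152.5000°)

(-27.6693, 26.1752, 152.5000°)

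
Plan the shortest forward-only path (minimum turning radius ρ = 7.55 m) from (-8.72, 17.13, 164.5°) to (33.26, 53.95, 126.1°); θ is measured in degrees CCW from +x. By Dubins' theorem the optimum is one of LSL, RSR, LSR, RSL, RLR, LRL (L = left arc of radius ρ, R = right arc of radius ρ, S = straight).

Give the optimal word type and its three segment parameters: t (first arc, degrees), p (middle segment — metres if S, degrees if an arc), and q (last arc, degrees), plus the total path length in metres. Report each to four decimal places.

Let ψ = atan2(Δy, Δx) = atan2(36.82, 41.98) = 41.2535° be the start→goal bearing.
Normalize: d = |goal − start| / ρ = 55.839348/7.55 = 7.395940, α = (θ_start − ψ) mod 360° = 123.2465° = 2.151057 rad, β = (θ_goal − ψ) mod 360° = 84.8465° = 1.480851 rad.
Common terms: sin α = 0.836320, cos α = -0.548242, sin β = 0.995958, cos β = 0.089824, cos(α−β) = 0.783693, d² = 54.699931. Work in radians in the unit-radius frame; every candidate has L = ρ·(t + p + q).
LSL: p² = 2 + d² − 2cos(α−β) + 2d(sin α − sin β) = 52.771197; p = √p² = 7.264379; φ = atan2(cos β − cos α, d + sin α − sin β) = 0.087948 rad; t = (φ − α) mod 2π = 4.220076 rad, q = (β − φ) mod 2π = 1.392903 rad → L = 7.55·(4.220076 + 7.264379 + 1.392903) = 7.55·12.877357 = 97.224049 m
RSR: p² = 2 + d² − 2cos(α−β) + 2d(sin β − sin α) = 57.493891; p = √p² = 7.582473; φ = atan2(cos α − cos β, d − sin α + sin β) = -0.084250 rad; t = (α − φ) mod 2π = 2.235307 rad, q = (φ − β) mod 2π = 4.718085 rad → L = 7.55·(2.235307 + 7.582473 + 4.718085) = 7.55·14.535864 = 109.745776 m
LSR: p² = d² − 2 + 2cos(α−β) + 2d(sin α + sin β) = 81.370143; p = √p² = 9.020540; φ = atan2(−cos α − cos β, d + sin α + sin β) − atan2(−2, p) = 0.267822 rad; t = (φ − α) mod 2π = 4.399950 rad, q = (φ − β) mod 2π = 5.070156 rad → L = 7.55·(4.399950 + 9.020540 + 5.070156) = 7.55·18.490646 = 139.604374 m
RSL: p² = d² − 2 + 2cos(α−β) − 2d(sin α + sin β) = 27.164492; p = √p² = 5.211957; φ = atan2(cos α + cos β, d − sin α − sin β) − atan2(2, p) = -0.448614 rad; t = (α − φ) mod 2π = 2.599672 rad, q = (β − φ) mod 2π = 1.929465 rad → L = 7.55·(2.599672 + 5.211957 + 1.929465) = 7.55·9.741093 = 73.545256 m
RLR: c = (6 − d² + 2cos(α−β) + 2d(sin α − sin β))/8 = -6.186736, |c| > 1 → infeasible
LRL: c = (6 − d² + 2cos(α−β) − 2d(sin α − sin β))/8 = -5.596400, |c| > 1 → infeasible
Shortest: RSL with L = 73.545256 m ≈ 73.5453 m
Convert RSL to answer units (arcs ×180/π): t = 2.599672·180/π = 148.9502°, p = ρ·p = 7.55·5.211957 = 39.3503 m, q = 1.929465·180/π = 110.5502°, L = 73.5453 m.

RSL: t = 148.9502°, p = 39.3503 m, q = 110.5502°, L = 73.5453 m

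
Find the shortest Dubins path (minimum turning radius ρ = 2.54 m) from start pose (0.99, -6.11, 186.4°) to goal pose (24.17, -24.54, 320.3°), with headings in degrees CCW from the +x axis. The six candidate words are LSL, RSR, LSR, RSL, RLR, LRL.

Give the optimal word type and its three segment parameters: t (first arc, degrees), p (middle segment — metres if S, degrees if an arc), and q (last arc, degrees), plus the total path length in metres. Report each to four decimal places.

LSR: t = 144.1239°, p = 27.3089 m, q = 10.2239°, L = 34.1514 m

Let ψ = atan2(Δy, Δx) = atan2(-18.43, 23.18) = -38.4876° be the start→goal bearing.
Normalize: d = |goal − start| / ρ = 29.613803/2.54 = 11.658977, α = (θ_start − ψ) mod 360° = 224.8876° = 3.925029 rad, β = (θ_goal − ψ) mod 360° = 358.7876° = 6.262025 rad.
Common terms: sin α = -0.705718, cos α = -0.708493, sin β = -0.021159, cos β = 0.999776, cos(α−β) = -0.693402, d² = 135.931753. Work in radians in the unit-radius frame; every candidate has L = ρ·(t + p + q).
LSL: p² = 2 + d² − 2cos(α−β) + 2d(sin α − sin β) = 123.356046; p = √p² = 11.106577; φ = atan2(cos β − cos α, d + sin α − sin β) = 0.154420 rad; t = (φ − α) mod 2π = 2.512577 rad, q = (β − φ) mod 2π = 6.107605 rad → L = 2.54·(2.512577 + 11.106577 + 6.107605) = 2.54·19.726758 = 50.105965 m
RSR: p² = 2 + d² − 2cos(α−β) + 2d(sin β − sin α) = 155.281068; p = √p² = 12.461182; φ = atan2(cos α − cos β, d − sin α + sin β) = -0.137520 rad; t = (α − φ) mod 2π = 4.062549 rad, q = (φ − β) mod 2π = 6.166826 rad → L = 2.54·(4.062549 + 12.461182 + 6.166826) = 2.54·22.690557 = 57.634015 m
LSR: p² = d² − 2 + 2cos(α−β) + 2d(sin α + sin β) = 115.595661; p = √p² = 10.751542; φ = atan2(−cos α − cos β, d + sin α + sin β) − atan2(−2, p) = 0.157279 rad; t = (φ − α) mod 2π = 2.515436 rad, q = (φ − β) mod 2π = 0.178440 rad → L = 2.54·(2.515436 + 10.751542 + 0.178440) = 2.54·13.445418 = 34.151362 m
RSL: p² = d² − 2 + 2cos(α−β) − 2d(sin α + sin β) = 149.494239; p = √p² = 12.226784; φ = atan2(cos α + cos β, d − sin α − sin β) − atan2(2, p) = -0.138626 rad; t = (α − φ) mod 2π = 4.063655 rad, q = (β − φ) mod 2π = 0.117466 rad → L = 2.54·(4.063655 + 12.226784 + 0.117466) = 2.54·16.407904 = 41.676077 m
RLR: c = (6 − d² + 2cos(α−β) + 2d(sin α − sin β))/8 = -18.410133, |c| > 1 → infeasible
LRL: c = (6 − d² + 2cos(α−β) − 2d(sin α − sin β))/8 = -14.419506, |c| > 1 → infeasible
Shortest: LSR with L = 34.151362 m ≈ 34.1514 m
Convert LSR to answer units (arcs ×180/π): t = 2.515436·180/π = 144.1239°, p = ρ·p = 2.54·10.751542 = 27.3089 m, q = 0.178440·180/π = 10.2239°, L = 34.1514 m.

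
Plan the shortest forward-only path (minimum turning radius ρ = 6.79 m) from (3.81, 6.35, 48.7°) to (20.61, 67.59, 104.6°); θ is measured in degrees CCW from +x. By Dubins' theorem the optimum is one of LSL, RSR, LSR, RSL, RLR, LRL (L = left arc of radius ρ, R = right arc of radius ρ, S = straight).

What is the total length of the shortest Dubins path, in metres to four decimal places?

Let ψ = atan2(Δy, Δx) = atan2(61.24, 16.80) = 74.6594° be the start→goal bearing.
Normalize: d = |goal − start| / ρ = 63.502579/6.79 = 9.352368, α = (θ_start − ψ) mod 360° = 334.0406° = 5.830108 rad, β = (θ_goal − ψ) mod 360° = 29.9406° = 0.522562 rad.
Common terms: sin α = -0.437734, cos α = 0.899104, sin β = 0.499102, cos β = 0.866543, cos(α−β) = 0.560639, d² = 87.466789. Work in radians in the unit-radius frame; every candidate has L = ρ·(t + p + q).
LSL: p² = 2 + d² − 2cos(α−β) + 2d(sin α − sin β) = 70.822240; p = √p² = 8.415595; φ = atan2(cos β − cos α, d + sin α − sin β) = -0.003869 rad; t = (φ − α) mod 2π = 0.449208 rad, q = (β − φ) mod 2π = 0.526431 rad → L = 6.79·(0.449208 + 8.415595 + 0.526431) = 6.79·9.391234 = 63.766480 m
RSR: p² = 2 + d² − 2cos(α−β) + 2d(sin β − sin α) = 105.868783; p = √p² = 10.289256; φ = atan2(cos α − cos β, d − sin α + sin β) = 0.003165 rad; t = (α − φ) mod 2π = 5.826943 rad, q = (φ − β) mod 2π = 5.763788 rad → L = 6.79·(5.826943 + 10.289256 + 5.763788) = 6.79·21.879987 = 148.565113 m
LSR: p² = d² − 2 + 2cos(α−β) + 2d(sin α + sin β) = 87.735925; p = √p² = 9.366746; φ = atan2(−cos α − cos β, d + sin α + sin β) − atan2(−2, p) = 0.024956 rad; t = (φ − α) mod 2π = 0.478033 rad, q = (φ − β) mod 2π = 5.785579 rad → L = 6.79·(0.478033 + 9.366746 + 5.785579) = 6.79·15.630358 = 106.130131 m
RSL: p² = d² − 2 + 2cos(α−β) − 2d(sin α + sin β) = 85.440210; p = √p² = 9.243387; φ = atan2(cos α + cos β, d − sin α − sin β) − atan2(2, p) = -0.025287 rad; t = (α − φ) mod 2π = 5.855395 rad, q = (β − φ) mod 2π = 0.547849 rad → L = 6.79·(5.855395 + 9.243387 + 0.547849) = 6.79·15.646631 = 106.240625 m
RLR: c = (6 − d² + 2cos(α−β) + 2d(sin α − sin β))/8 = -12.233598, |c| > 1 → infeasible
LRL: c = (6 − d² + 2cos(α−β) − 2d(sin α − sin β))/8 = -7.852780, |c| > 1 → infeasible
Shortest: LSL with L = 63.766480 m ≈ 63.7665 m

63.7665 m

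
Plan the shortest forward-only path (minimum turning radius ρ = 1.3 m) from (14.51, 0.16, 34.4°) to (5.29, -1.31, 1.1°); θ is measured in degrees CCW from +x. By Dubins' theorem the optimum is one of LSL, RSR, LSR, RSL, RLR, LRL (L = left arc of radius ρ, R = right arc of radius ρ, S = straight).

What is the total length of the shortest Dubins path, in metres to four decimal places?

Let ψ = atan2(Δy, Δx) = atan2(-1.47, -9.22) = -170.9412° be the start→goal bearing.
Normalize: d = |goal − start| / ρ = 9.336450/1.3 = 7.181885, α = (θ_start − ψ) mod 360° = 205.3412° = 3.583881 rad, β = (θ_goal − ψ) mod 360° = 172.0412° = 3.002686 rad.
Common terms: sin α = -0.428008, cos α = -0.903775, sin β = 0.138460, cos β = -0.990368, cos(α−β) = 0.835807, d² = 51.579467. Work in radians in the unit-radius frame; every candidate has L = ρ·(t + p + q).
LSL: p² = 2 + d² − 2cos(α−β) + 2d(sin α − sin β) = 43.771226; p = √p² = 6.615983; φ = atan2(cos β − cos α, d + sin α − sin β) = -0.013089 rad; t = (φ − α) mod 2π = 2.686216 rad, q = (β − φ) mod 2π = 3.015775 rad → L = 1.3·(2.686216 + 6.615983 + 3.015775) = 1.3·12.317973 = 16.013365 m
RSR: p² = 2 + d² − 2cos(α−β) + 2d(sin β − sin α) = 60.044480; p = √p² = 7.748837; φ = atan2(cos α − cos β, d − sin α + sin β) = 0.011175 rad; t = (α − φ) mod 2π = 3.572705 rad, q = (φ − β) mod 2π = 3.291675 rad → L = 1.3·(3.572705 + 7.748837 + 3.291675) = 1.3·14.613217 = 18.997182 m
LSR: p² = d² − 2 + 2cos(α−β) + 2d(sin α + sin β) = 47.092082; p = √p² = 6.862367; φ = atan2(−cos α − cos β, d + sin α + sin β) − atan2(−2, p) = 0.551787 rad; t = (φ − α) mod 2π = 3.251092 rad, q = (φ − β) mod 2π = 3.832286 rad → L = 1.3·(3.251092 + 6.862367 + 3.832286) = 1.3·13.945745 = 18.129469 m
RSL: p² = d² − 2 + 2cos(α−β) − 2d(sin α + sin β) = 55.410083; p = √p² = 7.443795; φ = atan2(cos α + cos β, d − sin α − sin β) − atan2(2, p) = -0.510768 rad; t = (α − φ) mod 2π = 4.094649 rad, q = (β − φ) mod 2π = 3.513454 rad → L = 1.3·(4.094649 + 7.443795 + 3.513454) = 1.3·15.051898 = 19.567467 m
RLR: c = (6 − d² + 2cos(α−β) + 2d(sin α − sin β))/8 = -6.505560, |c| > 1 → infeasible
LRL: c = (6 − d² + 2cos(α−β) − 2d(sin α − sin β))/8 = -4.471403, |c| > 1 → infeasible
Shortest: LSL with L = 16.013365 m ≈ 16.0134 m

16.0134 m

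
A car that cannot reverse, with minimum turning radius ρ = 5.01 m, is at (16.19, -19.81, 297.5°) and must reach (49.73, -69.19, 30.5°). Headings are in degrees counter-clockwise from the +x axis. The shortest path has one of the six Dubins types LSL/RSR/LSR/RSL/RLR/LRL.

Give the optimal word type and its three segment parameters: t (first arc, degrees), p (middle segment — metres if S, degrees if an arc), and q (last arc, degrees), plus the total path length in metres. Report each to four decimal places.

Let ψ = atan2(Δy, Δx) = atan2(-49.38, 33.54) = -55.8148° be the start→goal bearing.
Normalize: d = |goal − start| / ρ = 59.693517/5.01 = 11.914874, α = (θ_start − ψ) mod 360° = 353.3148° = 6.166506 rad, β = (θ_goal − ψ) mod 360° = 86.3148° = 1.506477 rad.
Common terms: sin α = -0.116415, cos α = 0.993201, sin β = 0.997932, cos β = 0.064275, cos(α−β) = -0.052336, d² = 141.964215. Work in radians in the unit-radius frame; every candidate has L = ρ·(t + p + q).
LSL: p² = 2 + d² − 2cos(α−β) + 2d(sin α − sin β) = 117.514284; p = √p² = 10.840401; φ = atan2(cos β − cos α, d + sin α − sin β) = -0.085796 rad; t = (φ − α) mod 2π = 0.030883 rad, q = (β − φ) mod 2π = 1.592273 rad → L = 5.01·(0.030883 + 10.840401 + 1.592273) = 5.01·12.463557 = 62.442419 m
RSR: p² = 2 + d² − 2cos(α−β) + 2d(sin β − sin α) = 170.623491; p = √p² = 13.062293; φ = atan2(cos α − cos β, d − sin α + sin β) = 0.071175 rad; t = (α − φ) mod 2π = 6.095331 rad, q = (φ − β) mod 2π = 4.847883 rad → L = 5.01·(6.095331 + 13.062293 + 4.847883) = 5.01·24.005507 = 120.267591 m
LSR: p² = d² − 2 + 2cos(α−β) + 2d(sin α + sin β) = 160.865886; p = √p² = 12.683292; φ = atan2(−cos α − cos β, d + sin α + sin β) − atan2(−2, p) = 0.073949 rad; t = (φ − α) mod 2π = 0.190628 rad, q = (φ − β) mod 2π = 4.850657 rad → L = 5.01·(0.190628 + 12.683292 + 4.850657) = 5.01·17.724576 = 88.800128 m
RSL: p² = d² − 2 + 2cos(α−β) − 2d(sin α + sin β) = 118.853201; p = √p² = 10.901982; φ = atan2(cos α + cos β, d − sin α − sin β) − atan2(2, p) = -0.085884 rad; t = (α − φ) mod 2π = 6.252390 rad, q = (β − φ) mod 2π = 1.592361 rad → L = 5.01·(6.252390 + 10.901982 + 1.592361) = 5.01·18.746732 = 93.921129 m
RLR: c = (6 − d² + 2cos(α−β) + 2d(sin α − sin β))/8 = -20.327936, |c| > 1 → infeasible
LRL: c = (6 − d² + 2cos(α−β) − 2d(sin α − sin β))/8 = -13.689285, |c| > 1 → infeasible
Shortest: LSL with L = 62.442419 m ≈ 62.4424 m
Convert LSL to answer units (arcs ×180/π): t = 0.030883·180/π = 1.7695°, p = ρ·p = 5.01·10.840401 = 54.3104 m, q = 1.592273·180/π = 91.2305°, L = 62.4424 m.

LSL: t = 1.7695°, p = 54.3104 m, q = 91.2305°, L = 62.4424 m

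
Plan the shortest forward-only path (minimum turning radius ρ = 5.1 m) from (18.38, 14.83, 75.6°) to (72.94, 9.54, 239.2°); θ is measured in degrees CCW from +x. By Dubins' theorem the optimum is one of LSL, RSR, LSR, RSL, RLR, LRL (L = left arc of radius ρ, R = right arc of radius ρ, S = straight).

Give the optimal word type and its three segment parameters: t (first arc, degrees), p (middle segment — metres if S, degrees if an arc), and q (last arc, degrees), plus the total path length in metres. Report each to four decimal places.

Let ψ = atan2(Δy, Δx) = atan2(-5.29, 54.56) = -5.5379° be the start→goal bearing.
Normalize: d = |goal − start| / ρ = 54.815853/5.1 = 10.748206, α = (θ_start − ψ) mod 360° = 81.1379° = 1.416124 rad, β = (θ_goal − ψ) mod 360° = 244.7379° = 4.271483 rad.
Common terms: sin α = 0.988062, cos α = 0.154056, sin β = -0.904365, cos β = -0.426759, cos(α−β) = -0.959314, d² = 115.523941. Work in radians in the unit-radius frame; every candidate has L = ρ·(t + p + q).
LSL: p² = 2 + d² − 2cos(α−β) + 2d(sin α − sin β) = 160.122971; p = √p² = 12.653971; φ = atan2(cos β − cos α, d + sin α − sin β) = -0.045916 rad; t = (φ − α) mod 2π = 4.821145 rad, q = (β − φ) mod 2π = 4.317399 rad → L = 5.1·(4.821145 + 12.653971 + 4.317399) = 5.1·21.792515 = 111.141824 m
RSR: p² = 2 + d² − 2cos(α−β) + 2d(sin β − sin α) = 78.762167; p = √p² = 8.874805; φ = atan2(cos α − cos β, d − sin α + sin β) = 0.065492 rad; t = (α − φ) mod 2π = 1.350632 rad, q = (φ − β) mod 2π = 2.077195 rad → L = 5.1·(1.350632 + 8.874805 + 2.077195) = 5.1·12.302632 = 62.743422 m
LSR: p² = d² − 2 + 2cos(α−β) + 2d(sin α + sin β) = 113.404492; p = √p² = 10.649155; φ = atan2(−cos α − cos β, d + sin α + sin β) − atan2(−2, p) = 0.210816 rad; t = (φ − α) mod 2π = 5.077877 rad, q = (φ − β) mod 2π = 2.222519 rad → L = 5.1·(5.077877 + 10.649155 + 2.222519) = 5.1·17.949551 = 91.542709 m
RSL: p² = d² − 2 + 2cos(α−β) − 2d(sin α + sin β) = 109.806133; p = √p² = 10.478842; φ = atan2(cos α + cos β, d − sin α − sin β) − atan2(2, p) = -0.214158 rad; t = (α − φ) mod 2π = 1.630282 rad, q = (β − φ) mod 2π = 4.485641 rad → L = 5.1·(1.630282 + 10.478842 + 4.485641) = 5.1·16.594766 = 84.633304 m
RLR: c = (6 − d² + 2cos(α−β) + 2d(sin α − sin β))/8 = -8.845271, |c| > 1 → infeasible
LRL: c = (6 − d² + 2cos(α−β) − 2d(sin α − sin β))/8 = -19.015371, |c| > 1 → infeasible
Shortest: RSR with L = 62.743422 m ≈ 62.7434 m
Convert RSR to answer units (arcs ×180/π): t = 1.350632·180/π = 77.3855°, p = ρ·p = 5.1·8.874805 = 45.2615 m, q = 2.077195·180/π = 119.0145°, L = 62.7434 m.

RSR: t = 77.3855°, p = 45.2615 m, q = 119.0145°, L = 62.7434 m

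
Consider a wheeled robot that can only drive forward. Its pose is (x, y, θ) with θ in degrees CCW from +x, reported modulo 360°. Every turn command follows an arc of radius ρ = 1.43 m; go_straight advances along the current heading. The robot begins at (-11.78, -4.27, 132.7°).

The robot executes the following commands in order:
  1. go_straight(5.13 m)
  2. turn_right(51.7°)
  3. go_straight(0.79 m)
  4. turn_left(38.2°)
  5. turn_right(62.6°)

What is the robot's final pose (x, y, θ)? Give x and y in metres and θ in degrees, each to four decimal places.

set_pose: (x, y, θ) = (-11.7800, -4.2700, 132.7000°), ρ = 1.43
go_straight(5.13): x += 5.13·cos θ, y += 5.13·sin θ → (-15.2590, -0.4999, 132.7000°)
turn_right(51.7°): centre at ρ to the right, rotate −51.7° → (-15.6204, 0.6936, 81.0000°)
go_straight(0.79): x += 0.79·cos θ, y += 0.79·sin θ → (-15.4968, 1.4739, 81.0000°)
turn_left(38.2°): centre at ρ to the left, rotate +38.2° → (-15.6610, 2.3952, 119.2000°)
turn_right(62.6°): centre at ρ to the right, rotate −62.6° → (-15.6065, 3.8800, 56.6000°)

(-15.6065, 3.8800, 56.6000°)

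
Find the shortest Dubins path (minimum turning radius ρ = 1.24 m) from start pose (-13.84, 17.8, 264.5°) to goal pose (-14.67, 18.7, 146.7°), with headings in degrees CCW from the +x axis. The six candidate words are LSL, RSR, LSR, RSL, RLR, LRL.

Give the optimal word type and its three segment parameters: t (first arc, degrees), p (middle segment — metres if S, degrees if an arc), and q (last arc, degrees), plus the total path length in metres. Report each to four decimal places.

RLR: t = 0.0740°, p = 309.4737°, q = 67.1996°, L = 8.1536 m

Let ψ = atan2(Δy, Δx) = atan2(0.90, -0.83) = 132.6829° be the start→goal bearing.
Normalize: d = |goal − start| / ρ = 1.224296/1.24 = 0.987335, α = (θ_start − ψ) mod 360° = 131.8171° = 2.300642 rad, β = (θ_goal − ψ) mod 360° = 14.0171° = 0.244644 rad.
Common terms: sin α = 0.745277, cos α = -0.666754, sin β = 0.242211, cos β = 0.970224, cos(α−β) = -0.466387, d² = 0.974831. Work in radians in the unit-radius frame; every candidate has L = ρ·(t + p + q).
LSL: p² = 2 + d² − 2cos(α−β) + 2d(sin α − sin β) = 4.900995; p = √p² = 2.213819; φ = atan2(cos β − cos α, d + sin α − sin β) = 0.832233 rad; t = (φ − α) mod 2π = 4.814776 rad, q = (β − φ) mod 2π = 5.695597 rad → L = 1.24·(4.814776 + 2.213819 + 5.695597) = 1.24·12.724192 = 15.777998 m
RSR: p² = 2 + d² − 2cos(α−β) + 2d(sin β − sin α) = 2.914213; p = √p² = 1.707107; φ = atan2(cos α − cos β, d − sin α + sin β) = -1.283169 rad; t = (α − φ) mod 2π = 3.583811 rad, q = (φ − β) mod 2π = 4.755373 rad → L = 1.24·(3.583811 + 1.707107 + 4.755373) = 1.24·10.046290 = 12.457399 m
LSR: p² = d² − 2 + 2cos(α−β) + 2d(sin α + sin β) = -0.007978 < 0 → infeasible
RSL: p² = d² − 2 + 2cos(α−β) − 2d(sin α + sin β) = -3.907906 < 0 → infeasible
RLR: c = (6 − d² + 2cos(α−β) + 2d(sin α − sin β))/8 = 0.635723; p = 2π − arccos c = 5.401334 rad; φ = atan2(cos α − cos β, d − sin α + sin β) = -1.283169 rad; t = (α − φ + p/2) mod 2π = 0.001292 rad, q = (α − β − t + p) mod 2π = 1.172854 rad → L = 1.24·(0.001292 + 5.401334 + 1.172854) = 1.24·6.575481 = 8.153596 m
LRL: c = (6 − d² + 2cos(α−β) − 2d(sin α − sin β))/8 = 0.387376; p = 2π − arccos c = 5.110172 rad; φ = atan2(cos β − cos α, d + sin α − sin β) = 0.832233 rad; t = (φ − α + p/2) mod 2π = 1.086677 rad, q = (β − α − t + p) mod 2π = 1.967497 rad → L = 1.24·(1.086677 + 5.110172 + 1.967497) = 1.24·8.164347 = 10.123790 m
Shortest: RLR with L = 8.153596 m ≈ 8.1536 m
Convert RLR to answer units (arcs ×180/π): t = 0.001292·180/π = 0.0740°, p = 5.401334·180/π = 309.4737°, q = 1.172854·180/π = 67.1996°, L = 8.1536 m.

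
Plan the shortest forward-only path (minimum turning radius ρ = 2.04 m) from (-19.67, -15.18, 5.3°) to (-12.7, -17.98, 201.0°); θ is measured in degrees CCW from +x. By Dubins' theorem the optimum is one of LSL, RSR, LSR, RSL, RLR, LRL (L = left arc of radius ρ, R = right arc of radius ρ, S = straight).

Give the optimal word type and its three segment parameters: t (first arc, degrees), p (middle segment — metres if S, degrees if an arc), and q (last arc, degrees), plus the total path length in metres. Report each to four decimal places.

LSR: t = 5.5069°, p = 5.7646 m, q = 169.8069°, L = 12.0066 m

Let ψ = atan2(Δy, Δx) = atan2(-2.80, 6.97) = -21.8864° be the start→goal bearing.
Normalize: d = |goal − start| / ρ = 7.511385/2.04 = 3.682051, α = (θ_start − ψ) mod 360° = 27.1864° = 0.474492 rad, β = (θ_goal − ψ) mod 360° = 222.8864° = 3.890101 rad.
Common terms: sin α = 0.456887, cos α = 0.889525, sin β = -0.680547, cos β = -0.732704, cos(α−β) = -0.962692, d² = 13.557502. Work in radians in the unit-radius frame; every candidate has L = ρ·(t + p + q).
LSL: p² = 2 + d² − 2cos(α−β) + 2d(sin α − sin β) = 25.859064; p = √p² = 5.085181; φ = atan2(cos β − cos α, d + sin α − sin β) = -0.324686 rad; t = (φ − α) mod 2π = 5.484007 rad, q = (β − φ) mod 2π = 4.214787 rad → L = 2.04·(5.484007 + 5.085181 + 4.214787) = 2.04·14.783975 = 30.159310 m
RSR: p² = 2 + d² − 2cos(α−β) + 2d(sin β − sin α) = 9.106707; p = √p² = 3.017732; φ = atan2(cos α − cos β, d − sin α + sin β) = 0.567548 rad; t = (α − φ) mod 2π = 6.190130 rad, q = (φ − β) mod 2π = 2.960631 rad → L = 2.04·(6.190130 + 3.017732 + 2.960631) = 2.04·12.168493 = 24.823726 m
LSR: p² = d² − 2 + 2cos(α−β) + 2d(sin α + sin β) = 7.985062; p = √p² = 2.825785; φ = atan2(−cos α − cos β, d + sin α + sin β) − atan2(−2, p) = 0.570606 rad; t = (φ − α) mod 2π = 0.096114 rad, q = (φ − β) mod 2π = 2.963690 rad → L = 2.04·(0.096114 + 2.825785 + 2.963690) = 2.04·5.885590 = 12.006603 m
RSL: p² = d² − 2 + 2cos(α−β) − 2d(sin α + sin β) = 11.279175; p = √p² = 3.358448; φ = atan2(cos α + cos β, d − sin α − sin β) − atan2(2, p) = -0.496984 rad; t = (α − φ) mod 2π = 0.971476 rad, q = (β − φ) mod 2π = 4.387085 rad → L = 2.04·(0.971476 + 3.358448 + 4.387085) = 2.04·8.717010 = 17.782699 m
RLR: c = (6 − d² + 2cos(α−β) + 2d(sin α − sin β))/8 = -0.138338; p = 2π − arccos c = 4.573606 rad; φ = atan2(cos α − cos β, d − sin α + sin β) = 0.567548 rad; t = (α − φ + p/2) mod 2π = 2.193747 rad, q = (α − β − t + p) mod 2π = 5.247434 rad → L = 2.04·(2.193747 + 4.573606 + 5.247434) = 2.04·12.014787 = 24.510165 m
LRL: c = (6 − d² + 2cos(α−β) − 2d(sin α − sin β))/8 = -2.232383, |c| > 1 → infeasible
Shortest: LSR with L = 12.006603 m ≈ 12.0066 m
Convert LSR to answer units (arcs ×180/π): t = 0.096114·180/π = 5.5069°, p = ρ·p = 2.04·2.825785 = 5.7646 m, q = 2.963690·180/π = 169.8069°, L = 12.0066 m.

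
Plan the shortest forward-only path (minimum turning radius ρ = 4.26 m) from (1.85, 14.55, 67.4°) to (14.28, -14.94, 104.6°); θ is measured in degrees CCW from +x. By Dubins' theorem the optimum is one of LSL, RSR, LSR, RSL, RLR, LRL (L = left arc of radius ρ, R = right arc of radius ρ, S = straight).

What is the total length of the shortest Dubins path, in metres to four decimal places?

53.6041 m

Let ψ = atan2(Δy, Δx) = atan2(-29.49, 12.43) = -67.1446° be the start→goal bearing.
Normalize: d = |goal − start| / ρ = 32.002578/4.26 = 7.512342, α = (θ_start − ψ) mod 360° = 134.5446° = 2.348247 rad, β = (θ_goal − ψ) mod 360° = 171.7446° = 2.997509 rad.
Common terms: sin α = 0.712704, cos α = -0.701465, sin β = 0.143585, cos β = -0.989638, cos(α−β) = 0.796530, d² = 56.435286. Work in radians in the unit-radius frame; every candidate has L = ρ·(t + p + q).
LSL: p² = 2 + d² − 2cos(α−β) + 2d(sin α − sin β) = 65.393059; p = √p² = 8.086597; φ = atan2(cos β − cos α, d + sin α − sin β) = -0.035643 rad; t = (φ − α) mod 2π = 3.899295 rad, q = (β − φ) mod 2π = 3.033153 rad → L = 4.26·(3.899295 + 8.086597 + 3.033153) = 4.26·15.019045 = 63.981133 m
RSR: p² = 2 + d² − 2cos(α−β) + 2d(sin β − sin α) = 48.291394; p = √p² = 6.949201; φ = atan2(cos α − cos β, d − sin α + sin β) = 0.041480 rad; t = (α − φ) mod 2π = 2.306766 rad, q = (φ − β) mod 2π = 3.327156 rad → L = 4.26·(2.306766 + 6.949201 + 3.327156) = 4.26·12.583124 = 53.604107 m
LSR: p² = d² − 2 + 2cos(α−β) + 2d(sin α + sin β) = 68.893826; p = √p² = 8.300230; φ = atan2(−cos α − cos β, d + sin α + sin β) − atan2(−2, p) = 0.435841 rad; t = (φ − α) mod 2π = 4.370780 rad, q = (φ − β) mod 2π = 3.721517 rad → L = 4.26·(4.370780 + 8.300230 + 3.721517) = 4.26·16.392527 = 69.832165 m
RSL: p² = d² − 2 + 2cos(α−β) − 2d(sin α + sin β) = 43.162866; p = √p² = 6.569845; φ = atan2(cos α + cos β, d − sin α − sin β) − atan2(2, p) = -0.544313 rad; t = (α − φ) mod 2π = 2.892560 rad, q = (β − φ) mod 2π = 3.541823 rad → L = 4.26·(2.892560 + 6.569845 + 3.541823) = 4.26·13.004228 = 55.398013 m
RLR: c = (6 − d² + 2cos(α−β) + 2d(sin α − sin β))/8 = -5.036424, |c| > 1 → infeasible
LRL: c = (6 − d² + 2cos(α−β) − 2d(sin α − sin β))/8 = -7.174132, |c| > 1 → infeasible
Shortest: RSR with L = 53.604107 m ≈ 53.6041 m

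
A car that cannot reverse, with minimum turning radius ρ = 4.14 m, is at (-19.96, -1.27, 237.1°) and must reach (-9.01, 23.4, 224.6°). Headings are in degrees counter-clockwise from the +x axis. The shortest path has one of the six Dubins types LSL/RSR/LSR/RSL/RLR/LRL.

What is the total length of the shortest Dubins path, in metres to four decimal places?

51.2314 m

Let ψ = atan2(Δy, Δx) = atan2(24.67, 10.95) = 66.0655° be the start→goal bearing.
Normalize: d = |goal − start| / ρ = 26.990950/4.14 = 6.519553, α = (θ_start − ψ) mod 360° = 171.0345° = 2.985115 rad, β = (θ_goal − ψ) mod 360° = 158.5345° = 2.766948 rad.
Common terms: sin α = 0.155840, cos α = -0.987782, sin β = 0.365941, cos β = -0.930638, cos(α−β) = 0.976296, d² = 42.504574. Work in radians in the unit-radius frame; every candidate has L = ρ·(t + p + q).
LSL: p² = 2 + d² − 2cos(α−β) + 2d(sin α − sin β) = 39.812451; p = √p² = 6.309711; φ = atan2(cos β − cos α, d + sin α − sin β) = 0.009057 rad; t = (φ − α) mod 2π = 3.307127 rad, q = (β − φ) mod 2π = 2.757892 rad → L = 4.14·(3.307127 + 6.309711 + 2.757892) = 4.14·12.374730 = 51.231382 m
RSR: p² = 2 + d² − 2cos(α−β) + 2d(sin β − sin α) = 45.291514; p = √p² = 6.729897; φ = atan2(cos α − cos β, d − sin α + sin β) = -0.008491 rad; t = (α − φ) mod 2π = 2.993606 rad, q = (φ − β) mod 2π = 3.507746 rad → L = 4.14·(2.993606 + 6.729897 + 3.507746) = 4.14·13.231248 = 54.777369 m
LSR: p² = d² − 2 + 2cos(α−β) + 2d(sin α + sin β) = 49.260733; p = √p² = 7.018599; φ = atan2(−cos α − cos β, d + sin α + sin β) − atan2(−2, p) = 0.543595 rad; t = (φ − α) mod 2π = 3.841665 rad, q = (φ − β) mod 2π = 4.059831 rad → L = 4.14·(3.841665 + 7.018599 + 4.059831) = 4.14·14.920096 = 61.769197 m
RSL: p² = d² − 2 + 2cos(α−β) − 2d(sin α + sin β) = 35.653600; p = √p² = 5.971064; φ = atan2(cos α + cos β, d − sin α − sin β) − atan2(2, p) = -0.632776 rad; t = (α − φ) mod 2π = 3.617890 rad, q = (β − φ) mod 2π = 3.399724 rad → L = 4.14·(3.617890 + 5.971064 + 3.399724) = 4.14·12.988678 = 53.773126 m
RLR: c = (6 − d² + 2cos(α−β) + 2d(sin α − sin β))/8 = -4.661439, |c| > 1 → infeasible
LRL: c = (6 − d² + 2cos(α−β) − 2d(sin α − sin β))/8 = -3.976556, |c| > 1 → infeasible
Shortest: LSL with L = 51.231382 m ≈ 51.2314 m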